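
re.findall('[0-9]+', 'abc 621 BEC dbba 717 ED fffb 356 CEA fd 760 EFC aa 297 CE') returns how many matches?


Pattern '[0-9]+' finds one or more digits.
Text: 'abc 621 BEC dbba 717 ED fffb 356 CEA fd 760 EFC aa 297 CE'
Scanning for matches:
  Match 1: '621'
  Match 2: '717'
  Match 3: '356'
  Match 4: '760'
  Match 5: '297'
Total matches: 5

5


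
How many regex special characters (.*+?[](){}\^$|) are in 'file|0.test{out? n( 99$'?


Regex special characters are: . * + ? [ ] ( ) { } \ ^ $ |
Scanning 'file|0.test{out? n( 99$':
  pos 4: '|' -> SPECIAL
  pos 6: '.' -> SPECIAL
  pos 11: '{' -> SPECIAL
  pos 15: '?' -> SPECIAL
  pos 18: '(' -> SPECIAL
  pos 22: '$' -> SPECIAL
Special chars found: ['|', '.', '{', '?', '(', '$']
Total: 6

6


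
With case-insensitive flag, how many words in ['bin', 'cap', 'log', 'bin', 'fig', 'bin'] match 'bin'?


Case-insensitive matching: compare each word's lowercase form to 'bin'.
  'bin' -> lower='bin' -> MATCH
  'cap' -> lower='cap' -> no
  'log' -> lower='log' -> no
  'bin' -> lower='bin' -> MATCH
  'fig' -> lower='fig' -> no
  'bin' -> lower='bin' -> MATCH
Matches: ['bin', 'bin', 'bin']
Count: 3

3


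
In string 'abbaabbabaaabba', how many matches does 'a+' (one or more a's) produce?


Pattern 'a+' matches one or more consecutive a's.
String: 'abbaabbabaaabba'
Scanning for runs of a:
  Match 1: 'a' (length 1)
  Match 2: 'aa' (length 2)
  Match 3: 'a' (length 1)
  Match 4: 'aaa' (length 3)
  Match 5: 'a' (length 1)
Total matches: 5

5


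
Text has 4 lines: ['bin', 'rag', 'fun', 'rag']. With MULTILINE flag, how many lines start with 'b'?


With MULTILINE flag, ^ matches the start of each line.
Lines: ['bin', 'rag', 'fun', 'rag']
Checking which lines start with 'b':
  Line 1: 'bin' -> MATCH
  Line 2: 'rag' -> no
  Line 3: 'fun' -> no
  Line 4: 'rag' -> no
Matching lines: ['bin']
Count: 1

1


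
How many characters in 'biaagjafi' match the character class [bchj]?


Character class [bchj] matches any of: {b, c, h, j}
Scanning string 'biaagjafi' character by character:
  pos 0: 'b' -> MATCH
  pos 1: 'i' -> no
  pos 2: 'a' -> no
  pos 3: 'a' -> no
  pos 4: 'g' -> no
  pos 5: 'j' -> MATCH
  pos 6: 'a' -> no
  pos 7: 'f' -> no
  pos 8: 'i' -> no
Total matches: 2

2


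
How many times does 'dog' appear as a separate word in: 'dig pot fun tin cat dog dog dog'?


Scanning each word for exact match 'dog':
  Word 1: 'dig' -> no
  Word 2: 'pot' -> no
  Word 3: 'fun' -> no
  Word 4: 'tin' -> no
  Word 5: 'cat' -> no
  Word 6: 'dog' -> MATCH
  Word 7: 'dog' -> MATCH
  Word 8: 'dog' -> MATCH
Total matches: 3

3


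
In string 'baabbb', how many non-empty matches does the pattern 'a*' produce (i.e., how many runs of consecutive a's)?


Pattern 'a*' matches zero or more a's. We want non-empty runs of consecutive a's.
String: 'baabbb'
Walking through the string to find runs of a's:
  Run 1: positions 1-2 -> 'aa'
Non-empty runs found: ['aa']
Count: 1

1


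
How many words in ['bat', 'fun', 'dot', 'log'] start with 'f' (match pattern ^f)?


Pattern ^f anchors to start of word. Check which words begin with 'f':
  'bat' -> no
  'fun' -> MATCH (starts with 'f')
  'dot' -> no
  'log' -> no
Matching words: ['fun']
Count: 1

1


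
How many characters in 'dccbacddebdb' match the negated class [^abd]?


Negated class [^abd] matches any char NOT in {a, b, d}
Scanning 'dccbacddebdb':
  pos 0: 'd' -> no (excluded)
  pos 1: 'c' -> MATCH
  pos 2: 'c' -> MATCH
  pos 3: 'b' -> no (excluded)
  pos 4: 'a' -> no (excluded)
  pos 5: 'c' -> MATCH
  pos 6: 'd' -> no (excluded)
  pos 7: 'd' -> no (excluded)
  pos 8: 'e' -> MATCH
  pos 9: 'b' -> no (excluded)
  pos 10: 'd' -> no (excluded)
  pos 11: 'b' -> no (excluded)
Total matches: 4

4


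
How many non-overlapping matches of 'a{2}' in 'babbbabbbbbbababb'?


Pattern 'a{2}' matches exactly 2 consecutive a's (greedy, non-overlapping).
String: 'babbbabbbbbbababb'
Scanning for runs of a's:
  Run at pos 1: 'a' (length 1) -> 0 match(es)
  Run at pos 5: 'a' (length 1) -> 0 match(es)
  Run at pos 12: 'a' (length 1) -> 0 match(es)
  Run at pos 14: 'a' (length 1) -> 0 match(es)
Matches found: []
Total: 0

0


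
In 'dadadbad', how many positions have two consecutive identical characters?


Looking for consecutive identical characters in 'dadadbad':
  pos 0-1: 'd' vs 'a' -> different
  pos 1-2: 'a' vs 'd' -> different
  pos 2-3: 'd' vs 'a' -> different
  pos 3-4: 'a' vs 'd' -> different
  pos 4-5: 'd' vs 'b' -> different
  pos 5-6: 'b' vs 'a' -> different
  pos 6-7: 'a' vs 'd' -> different
Consecutive identical pairs: []
Count: 0

0


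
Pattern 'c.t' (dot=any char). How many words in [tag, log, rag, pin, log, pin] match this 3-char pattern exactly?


Pattern 'c.t' means: starts with 'c', any single char, ends with 't'.
Checking each word (must be exactly 3 chars):
  'tag' (len=3): no
  'log' (len=3): no
  'rag' (len=3): no
  'pin' (len=3): no
  'log' (len=3): no
  'pin' (len=3): no
Matching words: []
Total: 0

0


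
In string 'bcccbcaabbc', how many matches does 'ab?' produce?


Pattern 'ab?' matches 'a' optionally followed by 'b'.
String: 'bcccbcaabbc'
Scanning left to right for 'a' then checking next char:
  Match 1: 'a' (a not followed by b)
  Match 2: 'ab' (a followed by b)
Total matches: 2

2


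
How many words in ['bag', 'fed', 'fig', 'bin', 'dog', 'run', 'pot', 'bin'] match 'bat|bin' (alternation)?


Alternation 'bat|bin' matches either 'bat' or 'bin'.
Checking each word:
  'bag' -> no
  'fed' -> no
  'fig' -> no
  'bin' -> MATCH
  'dog' -> no
  'run' -> no
  'pot' -> no
  'bin' -> MATCH
Matches: ['bin', 'bin']
Count: 2

2


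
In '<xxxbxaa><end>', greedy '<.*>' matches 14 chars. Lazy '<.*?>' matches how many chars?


Greedy '<.*>' tries to match as MUCH as possible.
Lazy '<.*?>' tries to match as LITTLE as possible.

String: '<xxxbxaa><end>'
Greedy '<.*>' starts at first '<' and extends to the LAST '>': '<xxxbxaa><end>' (14 chars)
Lazy '<.*?>' starts at first '<' and stops at the FIRST '>': '<xxxbxaa>' (9 chars)

9


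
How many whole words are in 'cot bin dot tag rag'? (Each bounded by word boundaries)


Word boundaries (\b) mark the start/end of each word.
Text: 'cot bin dot tag rag'
Splitting by whitespace:
  Word 1: 'cot'
  Word 2: 'bin'
  Word 3: 'dot'
  Word 4: 'tag'
  Word 5: 'rag'
Total whole words: 5

5


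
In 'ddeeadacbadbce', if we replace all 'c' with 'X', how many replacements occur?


re.sub('c', 'X', text) replaces every occurrence of 'c' with 'X'.
Text: 'ddeeadacbadbce'
Scanning for 'c':
  pos 7: 'c' -> replacement #1
  pos 12: 'c' -> replacement #2
Total replacements: 2

2


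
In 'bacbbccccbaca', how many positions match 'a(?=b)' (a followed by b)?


Lookahead 'a(?=b)' matches 'a' only when followed by 'b'.
String: 'bacbbccccbaca'
Checking each position where char is 'a':
  pos 1: 'a' -> no (next='c')
  pos 10: 'a' -> no (next='c')
Matching positions: []
Count: 0

0


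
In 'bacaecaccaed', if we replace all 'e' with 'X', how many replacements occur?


re.sub('e', 'X', text) replaces every occurrence of 'e' with 'X'.
Text: 'bacaecaccaed'
Scanning for 'e':
  pos 4: 'e' -> replacement #1
  pos 10: 'e' -> replacement #2
Total replacements: 2

2


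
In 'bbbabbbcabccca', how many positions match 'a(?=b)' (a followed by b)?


Lookahead 'a(?=b)' matches 'a' only when followed by 'b'.
String: 'bbbabbbcabccca'
Checking each position where char is 'a':
  pos 3: 'a' -> MATCH (next='b')
  pos 8: 'a' -> MATCH (next='b')
Matching positions: [3, 8]
Count: 2

2


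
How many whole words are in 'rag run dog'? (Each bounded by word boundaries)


Word boundaries (\b) mark the start/end of each word.
Text: 'rag run dog'
Splitting by whitespace:
  Word 1: 'rag'
  Word 2: 'run'
  Word 3: 'dog'
Total whole words: 3

3


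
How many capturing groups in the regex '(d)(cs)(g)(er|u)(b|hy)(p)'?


To count capturing groups, count each '(' that starts a group.
Pattern: '(d)(cs)(g)(er|u)(b|hy)(p)'
Walking through the pattern:
  Position 0: '(' -> group #1
  Position 3: '(' -> group #2
  Position 7: '(' -> group #3
  Position 10: '(' -> group #4
  Position 16: '(' -> group #5
  Position 22: '(' -> group #6
Total capturing groups: 6

6


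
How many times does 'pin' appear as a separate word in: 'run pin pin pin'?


Scanning each word for exact match 'pin':
  Word 1: 'run' -> no
  Word 2: 'pin' -> MATCH
  Word 3: 'pin' -> MATCH
  Word 4: 'pin' -> MATCH
Total matches: 3

3


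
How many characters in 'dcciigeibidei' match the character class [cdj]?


Character class [cdj] matches any of: {c, d, j}
Scanning string 'dcciigeibidei' character by character:
  pos 0: 'd' -> MATCH
  pos 1: 'c' -> MATCH
  pos 2: 'c' -> MATCH
  pos 3: 'i' -> no
  pos 4: 'i' -> no
  pos 5: 'g' -> no
  pos 6: 'e' -> no
  pos 7: 'i' -> no
  pos 8: 'b' -> no
  pos 9: 'i' -> no
  pos 10: 'd' -> MATCH
  pos 11: 'e' -> no
  pos 12: 'i' -> no
Total matches: 4

4


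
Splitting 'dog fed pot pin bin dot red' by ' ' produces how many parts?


Splitting by ' ' breaks the string at each occurrence of the separator.
Text: 'dog fed pot pin bin dot red'
Parts after split:
  Part 1: 'dog'
  Part 2: 'fed'
  Part 3: 'pot'
  Part 4: 'pin'
  Part 5: 'bin'
  Part 6: 'dot'
  Part 7: 'red'
Total parts: 7

7


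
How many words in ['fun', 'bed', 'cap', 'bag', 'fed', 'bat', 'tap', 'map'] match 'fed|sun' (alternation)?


Alternation 'fed|sun' matches either 'fed' or 'sun'.
Checking each word:
  'fun' -> no
  'bed' -> no
  'cap' -> no
  'bag' -> no
  'fed' -> MATCH
  'bat' -> no
  'tap' -> no
  'map' -> no
Matches: ['fed']
Count: 1

1


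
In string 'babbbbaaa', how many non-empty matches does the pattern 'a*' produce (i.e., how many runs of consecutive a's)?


Pattern 'a*' matches zero or more a's. We want non-empty runs of consecutive a's.
String: 'babbbbaaa'
Walking through the string to find runs of a's:
  Run 1: positions 1-1 -> 'a'
  Run 2: positions 6-8 -> 'aaa'
Non-empty runs found: ['a', 'aaa']
Count: 2

2


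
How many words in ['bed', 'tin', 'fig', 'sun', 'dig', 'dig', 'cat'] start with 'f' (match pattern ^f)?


Pattern ^f anchors to start of word. Check which words begin with 'f':
  'bed' -> no
  'tin' -> no
  'fig' -> MATCH (starts with 'f')
  'sun' -> no
  'dig' -> no
  'dig' -> no
  'cat' -> no
Matching words: ['fig']
Count: 1

1


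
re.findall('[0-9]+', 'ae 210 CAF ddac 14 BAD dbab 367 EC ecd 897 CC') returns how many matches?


Pattern '[0-9]+' finds one or more digits.
Text: 'ae 210 CAF ddac 14 BAD dbab 367 EC ecd 897 CC'
Scanning for matches:
  Match 1: '210'
  Match 2: '14'
  Match 3: '367'
  Match 4: '897'
Total matches: 4

4


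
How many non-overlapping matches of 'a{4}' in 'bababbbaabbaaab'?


Pattern 'a{4}' matches exactly 4 consecutive a's (greedy, non-overlapping).
String: 'bababbbaabbaaab'
Scanning for runs of a's:
  Run at pos 1: 'a' (length 1) -> 0 match(es)
  Run at pos 3: 'a' (length 1) -> 0 match(es)
  Run at pos 7: 'aa' (length 2) -> 0 match(es)
  Run at pos 11: 'aaa' (length 3) -> 0 match(es)
Matches found: []
Total: 0

0


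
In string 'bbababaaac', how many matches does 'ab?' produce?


Pattern 'ab?' matches 'a' optionally followed by 'b'.
String: 'bbababaaac'
Scanning left to right for 'a' then checking next char:
  Match 1: 'ab' (a followed by b)
  Match 2: 'ab' (a followed by b)
  Match 3: 'a' (a not followed by b)
  Match 4: 'a' (a not followed by b)
  Match 5: 'a' (a not followed by b)
Total matches: 5

5


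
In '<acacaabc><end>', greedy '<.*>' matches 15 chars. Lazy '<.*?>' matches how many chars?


Greedy '<.*>' tries to match as MUCH as possible.
Lazy '<.*?>' tries to match as LITTLE as possible.

String: '<acacaabc><end>'
Greedy '<.*>' starts at first '<' and extends to the LAST '>': '<acacaabc><end>' (15 chars)
Lazy '<.*?>' starts at first '<' and stops at the FIRST '>': '<acacaabc>' (10 chars)

10


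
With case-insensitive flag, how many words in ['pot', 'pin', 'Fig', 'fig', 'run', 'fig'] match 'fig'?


Case-insensitive matching: compare each word's lowercase form to 'fig'.
  'pot' -> lower='pot' -> no
  'pin' -> lower='pin' -> no
  'Fig' -> lower='fig' -> MATCH
  'fig' -> lower='fig' -> MATCH
  'run' -> lower='run' -> no
  'fig' -> lower='fig' -> MATCH
Matches: ['Fig', 'fig', 'fig']
Count: 3

3


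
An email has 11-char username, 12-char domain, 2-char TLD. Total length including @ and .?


An email address has format: username@domain.tld
Username length: 11
'@' character: 1
Domain length: 12
'.' character: 1
TLD length: 2
Total = 11 + 1 + 12 + 1 + 2 = 27

27


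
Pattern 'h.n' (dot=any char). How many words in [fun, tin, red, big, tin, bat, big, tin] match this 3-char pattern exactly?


Pattern 'h.n' means: starts with 'h', any single char, ends with 'n'.
Checking each word (must be exactly 3 chars):
  'fun' (len=3): no
  'tin' (len=3): no
  'red' (len=3): no
  'big' (len=3): no
  'tin' (len=3): no
  'bat' (len=3): no
  'big' (len=3): no
  'tin' (len=3): no
Matching words: []
Total: 0

0


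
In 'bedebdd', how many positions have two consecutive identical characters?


Looking for consecutive identical characters in 'bedebdd':
  pos 0-1: 'b' vs 'e' -> different
  pos 1-2: 'e' vs 'd' -> different
  pos 2-3: 'd' vs 'e' -> different
  pos 3-4: 'e' vs 'b' -> different
  pos 4-5: 'b' vs 'd' -> different
  pos 5-6: 'd' vs 'd' -> MATCH ('dd')
Consecutive identical pairs: ['dd']
Count: 1

1


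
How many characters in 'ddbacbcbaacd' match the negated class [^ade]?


Negated class [^ade] matches any char NOT in {a, d, e}
Scanning 'ddbacbcbaacd':
  pos 0: 'd' -> no (excluded)
  pos 1: 'd' -> no (excluded)
  pos 2: 'b' -> MATCH
  pos 3: 'a' -> no (excluded)
  pos 4: 'c' -> MATCH
  pos 5: 'b' -> MATCH
  pos 6: 'c' -> MATCH
  pos 7: 'b' -> MATCH
  pos 8: 'a' -> no (excluded)
  pos 9: 'a' -> no (excluded)
  pos 10: 'c' -> MATCH
  pos 11: 'd' -> no (excluded)
Total matches: 6

6


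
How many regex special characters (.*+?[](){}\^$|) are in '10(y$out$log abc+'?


Regex special characters are: . * + ? [ ] ( ) { } \ ^ $ |
Scanning '10(y$out$log abc+':
  pos 2: '(' -> SPECIAL
  pos 4: '$' -> SPECIAL
  pos 8: '$' -> SPECIAL
  pos 16: '+' -> SPECIAL
Special chars found: ['(', '$', '$', '+']
Total: 4

4


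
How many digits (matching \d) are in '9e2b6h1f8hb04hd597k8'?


\d matches any digit 0-9.
Scanning '9e2b6h1f8hb04hd597k8':
  pos 0: '9' -> DIGIT
  pos 2: '2' -> DIGIT
  pos 4: '6' -> DIGIT
  pos 6: '1' -> DIGIT
  pos 8: '8' -> DIGIT
  pos 11: '0' -> DIGIT
  pos 12: '4' -> DIGIT
  pos 15: '5' -> DIGIT
  pos 16: '9' -> DIGIT
  pos 17: '7' -> DIGIT
  pos 19: '8' -> DIGIT
Digits found: ['9', '2', '6', '1', '8', '0', '4', '5', '9', '7', '8']
Total: 11

11


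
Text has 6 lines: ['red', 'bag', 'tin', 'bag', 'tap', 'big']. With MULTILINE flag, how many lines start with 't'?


With MULTILINE flag, ^ matches the start of each line.
Lines: ['red', 'bag', 'tin', 'bag', 'tap', 'big']
Checking which lines start with 't':
  Line 1: 'red' -> no
  Line 2: 'bag' -> no
  Line 3: 'tin' -> MATCH
  Line 4: 'bag' -> no
  Line 5: 'tap' -> MATCH
  Line 6: 'big' -> no
Matching lines: ['tin', 'tap']
Count: 2

2


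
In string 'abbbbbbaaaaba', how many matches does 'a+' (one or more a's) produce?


Pattern 'a+' matches one or more consecutive a's.
String: 'abbbbbbaaaaba'
Scanning for runs of a:
  Match 1: 'a' (length 1)
  Match 2: 'aaaa' (length 4)
  Match 3: 'a' (length 1)
Total matches: 3

3


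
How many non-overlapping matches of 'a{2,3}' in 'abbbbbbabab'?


Pattern 'a{2,3}' matches between 2 and 3 consecutive a's (greedy).
String: 'abbbbbbabab'
Finding runs of a's and applying greedy matching:
  Run at pos 0: 'a' (length 1)
  Run at pos 7: 'a' (length 1)
  Run at pos 9: 'a' (length 1)
Matches: []
Count: 0

0


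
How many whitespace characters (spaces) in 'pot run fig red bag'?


\s matches whitespace characters (spaces, tabs, etc.).
Text: 'pot run fig red bag'
This text has 5 words separated by spaces.
Number of spaces = number of words - 1 = 5 - 1 = 4

4


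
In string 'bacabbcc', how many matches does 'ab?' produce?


Pattern 'ab?' matches 'a' optionally followed by 'b'.
String: 'bacabbcc'
Scanning left to right for 'a' then checking next char:
  Match 1: 'a' (a not followed by b)
  Match 2: 'ab' (a followed by b)
Total matches: 2

2


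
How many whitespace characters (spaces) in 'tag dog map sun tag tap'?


\s matches whitespace characters (spaces, tabs, etc.).
Text: 'tag dog map sun tag tap'
This text has 6 words separated by spaces.
Number of spaces = number of words - 1 = 6 - 1 = 5

5


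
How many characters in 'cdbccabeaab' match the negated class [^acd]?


Negated class [^acd] matches any char NOT in {a, c, d}
Scanning 'cdbccabeaab':
  pos 0: 'c' -> no (excluded)
  pos 1: 'd' -> no (excluded)
  pos 2: 'b' -> MATCH
  pos 3: 'c' -> no (excluded)
  pos 4: 'c' -> no (excluded)
  pos 5: 'a' -> no (excluded)
  pos 6: 'b' -> MATCH
  pos 7: 'e' -> MATCH
  pos 8: 'a' -> no (excluded)
  pos 9: 'a' -> no (excluded)
  pos 10: 'b' -> MATCH
Total matches: 4

4


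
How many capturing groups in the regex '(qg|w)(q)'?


To count capturing groups, count each '(' that starts a group.
Pattern: '(qg|w)(q)'
Walking through the pattern:
  Position 0: '(' -> group #1
  Position 6: '(' -> group #2
Total capturing groups: 2

2


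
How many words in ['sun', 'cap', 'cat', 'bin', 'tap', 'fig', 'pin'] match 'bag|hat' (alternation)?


Alternation 'bag|hat' matches either 'bag' or 'hat'.
Checking each word:
  'sun' -> no
  'cap' -> no
  'cat' -> no
  'bin' -> no
  'tap' -> no
  'fig' -> no
  'pin' -> no
Matches: []
Count: 0

0


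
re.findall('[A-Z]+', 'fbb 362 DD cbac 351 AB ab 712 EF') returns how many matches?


Pattern '[A-Z]+' finds one or more uppercase letters.
Text: 'fbb 362 DD cbac 351 AB ab 712 EF'
Scanning for matches:
  Match 1: 'DD'
  Match 2: 'AB'
  Match 3: 'EF'
Total matches: 3

3


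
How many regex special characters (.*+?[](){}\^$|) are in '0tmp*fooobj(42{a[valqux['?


Regex special characters are: . * + ? [ ] ( ) { } \ ^ $ |
Scanning '0tmp*fooobj(42{a[valqux[':
  pos 4: '*' -> SPECIAL
  pos 11: '(' -> SPECIAL
  pos 14: '{' -> SPECIAL
  pos 16: '[' -> SPECIAL
  pos 23: '[' -> SPECIAL
Special chars found: ['*', '(', '{', '[', '[']
Total: 5

5


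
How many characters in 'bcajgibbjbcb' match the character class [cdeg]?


Character class [cdeg] matches any of: {c, d, e, g}
Scanning string 'bcajgibbjbcb' character by character:
  pos 0: 'b' -> no
  pos 1: 'c' -> MATCH
  pos 2: 'a' -> no
  pos 3: 'j' -> no
  pos 4: 'g' -> MATCH
  pos 5: 'i' -> no
  pos 6: 'b' -> no
  pos 7: 'b' -> no
  pos 8: 'j' -> no
  pos 9: 'b' -> no
  pos 10: 'c' -> MATCH
  pos 11: 'b' -> no
Total matches: 3

3


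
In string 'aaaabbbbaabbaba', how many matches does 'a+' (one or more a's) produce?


Pattern 'a+' matches one or more consecutive a's.
String: 'aaaabbbbaabbaba'
Scanning for runs of a:
  Match 1: 'aaaa' (length 4)
  Match 2: 'aa' (length 2)
  Match 3: 'a' (length 1)
  Match 4: 'a' (length 1)
Total matches: 4

4


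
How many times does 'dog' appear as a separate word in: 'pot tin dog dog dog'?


Scanning each word for exact match 'dog':
  Word 1: 'pot' -> no
  Word 2: 'tin' -> no
  Word 3: 'dog' -> MATCH
  Word 4: 'dog' -> MATCH
  Word 5: 'dog' -> MATCH
Total matches: 3

3


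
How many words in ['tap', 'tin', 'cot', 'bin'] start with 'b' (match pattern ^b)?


Pattern ^b anchors to start of word. Check which words begin with 'b':
  'tap' -> no
  'tin' -> no
  'cot' -> no
  'bin' -> MATCH (starts with 'b')
Matching words: ['bin']
Count: 1

1


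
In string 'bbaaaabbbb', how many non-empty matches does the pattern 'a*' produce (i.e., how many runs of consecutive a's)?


Pattern 'a*' matches zero or more a's. We want non-empty runs of consecutive a's.
String: 'bbaaaabbbb'
Walking through the string to find runs of a's:
  Run 1: positions 2-5 -> 'aaaa'
Non-empty runs found: ['aaaa']
Count: 1

1


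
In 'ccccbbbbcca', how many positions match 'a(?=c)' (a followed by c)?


Lookahead 'a(?=c)' matches 'a' only when followed by 'c'.
String: 'ccccbbbbcca'
Checking each position where char is 'a':
Matching positions: []
Count: 0

0


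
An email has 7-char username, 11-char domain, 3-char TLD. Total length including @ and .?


An email address has format: username@domain.tld
Username length: 7
'@' character: 1
Domain length: 11
'.' character: 1
TLD length: 3
Total = 7 + 1 + 11 + 1 + 3 = 23

23


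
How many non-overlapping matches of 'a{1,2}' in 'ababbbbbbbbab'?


Pattern 'a{1,2}' matches between 1 and 2 consecutive a's (greedy).
String: 'ababbbbbbbbab'
Finding runs of a's and applying greedy matching:
  Run at pos 0: 'a' (length 1)
  Run at pos 2: 'a' (length 1)
  Run at pos 11: 'a' (length 1)
Matches: ['a', 'a', 'a']
Count: 3

3


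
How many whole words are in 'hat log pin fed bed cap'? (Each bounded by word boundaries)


Word boundaries (\b) mark the start/end of each word.
Text: 'hat log pin fed bed cap'
Splitting by whitespace:
  Word 1: 'hat'
  Word 2: 'log'
  Word 3: 'pin'
  Word 4: 'fed'
  Word 5: 'bed'
  Word 6: 'cap'
Total whole words: 6

6


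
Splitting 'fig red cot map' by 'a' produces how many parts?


Splitting by 'a' breaks the string at each occurrence of the separator.
Text: 'fig red cot map'
Parts after split:
  Part 1: 'fig red cot m'
  Part 2: 'p'
Total parts: 2

2


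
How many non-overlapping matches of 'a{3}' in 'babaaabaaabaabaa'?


Pattern 'a{3}' matches exactly 3 consecutive a's (greedy, non-overlapping).
String: 'babaaabaaabaabaa'
Scanning for runs of a's:
  Run at pos 1: 'a' (length 1) -> 0 match(es)
  Run at pos 3: 'aaa' (length 3) -> 1 match(es)
  Run at pos 7: 'aaa' (length 3) -> 1 match(es)
  Run at pos 11: 'aa' (length 2) -> 0 match(es)
  Run at pos 14: 'aa' (length 2) -> 0 match(es)
Matches found: ['aaa', 'aaa']
Total: 2

2


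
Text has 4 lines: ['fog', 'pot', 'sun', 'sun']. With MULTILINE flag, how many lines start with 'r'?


With MULTILINE flag, ^ matches the start of each line.
Lines: ['fog', 'pot', 'sun', 'sun']
Checking which lines start with 'r':
  Line 1: 'fog' -> no
  Line 2: 'pot' -> no
  Line 3: 'sun' -> no
  Line 4: 'sun' -> no
Matching lines: []
Count: 0

0


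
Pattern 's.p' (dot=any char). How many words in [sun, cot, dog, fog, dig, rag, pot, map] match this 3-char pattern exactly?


Pattern 's.p' means: starts with 's', any single char, ends with 'p'.
Checking each word (must be exactly 3 chars):
  'sun' (len=3): no
  'cot' (len=3): no
  'dog' (len=3): no
  'fog' (len=3): no
  'dig' (len=3): no
  'rag' (len=3): no
  'pot' (len=3): no
  'map' (len=3): no
Matching words: []
Total: 0

0


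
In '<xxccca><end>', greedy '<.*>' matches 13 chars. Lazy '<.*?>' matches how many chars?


Greedy '<.*>' tries to match as MUCH as possible.
Lazy '<.*?>' tries to match as LITTLE as possible.

String: '<xxccca><end>'
Greedy '<.*>' starts at first '<' and extends to the LAST '>': '<xxccca><end>' (13 chars)
Lazy '<.*?>' starts at first '<' and stops at the FIRST '>': '<xxccca>' (8 chars)

8


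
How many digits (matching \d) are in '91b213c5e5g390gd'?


\d matches any digit 0-9.
Scanning '91b213c5e5g390gd':
  pos 0: '9' -> DIGIT
  pos 1: '1' -> DIGIT
  pos 3: '2' -> DIGIT
  pos 4: '1' -> DIGIT
  pos 5: '3' -> DIGIT
  pos 7: '5' -> DIGIT
  pos 9: '5' -> DIGIT
  pos 11: '3' -> DIGIT
  pos 12: '9' -> DIGIT
  pos 13: '0' -> DIGIT
Digits found: ['9', '1', '2', '1', '3', '5', '5', '3', '9', '0']
Total: 10

10


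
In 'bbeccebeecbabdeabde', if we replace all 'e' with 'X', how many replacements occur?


re.sub('e', 'X', text) replaces every occurrence of 'e' with 'X'.
Text: 'bbeccebeecbabdeabde'
Scanning for 'e':
  pos 2: 'e' -> replacement #1
  pos 5: 'e' -> replacement #2
  pos 7: 'e' -> replacement #3
  pos 8: 'e' -> replacement #4
  pos 14: 'e' -> replacement #5
  pos 18: 'e' -> replacement #6
Total replacements: 6

6


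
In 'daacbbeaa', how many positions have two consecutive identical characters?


Looking for consecutive identical characters in 'daacbbeaa':
  pos 0-1: 'd' vs 'a' -> different
  pos 1-2: 'a' vs 'a' -> MATCH ('aa')
  pos 2-3: 'a' vs 'c' -> different
  pos 3-4: 'c' vs 'b' -> different
  pos 4-5: 'b' vs 'b' -> MATCH ('bb')
  pos 5-6: 'b' vs 'e' -> different
  pos 6-7: 'e' vs 'a' -> different
  pos 7-8: 'a' vs 'a' -> MATCH ('aa')
Consecutive identical pairs: ['aa', 'bb', 'aa']
Count: 3

3


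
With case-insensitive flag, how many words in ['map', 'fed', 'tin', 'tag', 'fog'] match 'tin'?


Case-insensitive matching: compare each word's lowercase form to 'tin'.
  'map' -> lower='map' -> no
  'fed' -> lower='fed' -> no
  'tin' -> lower='tin' -> MATCH
  'tag' -> lower='tag' -> no
  'fog' -> lower='fog' -> no
Matches: ['tin']
Count: 1

1


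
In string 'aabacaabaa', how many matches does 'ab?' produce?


Pattern 'ab?' matches 'a' optionally followed by 'b'.
String: 'aabacaabaa'
Scanning left to right for 'a' then checking next char:
  Match 1: 'a' (a not followed by b)
  Match 2: 'ab' (a followed by b)
  Match 3: 'a' (a not followed by b)
  Match 4: 'a' (a not followed by b)
  Match 5: 'ab' (a followed by b)
  Match 6: 'a' (a not followed by b)
  Match 7: 'a' (a not followed by b)
Total matches: 7

7


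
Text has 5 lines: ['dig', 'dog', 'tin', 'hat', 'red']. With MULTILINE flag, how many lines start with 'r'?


With MULTILINE flag, ^ matches the start of each line.
Lines: ['dig', 'dog', 'tin', 'hat', 'red']
Checking which lines start with 'r':
  Line 1: 'dig' -> no
  Line 2: 'dog' -> no
  Line 3: 'tin' -> no
  Line 4: 'hat' -> no
  Line 5: 'red' -> MATCH
Matching lines: ['red']
Count: 1

1


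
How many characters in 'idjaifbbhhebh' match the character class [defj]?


Character class [defj] matches any of: {d, e, f, j}
Scanning string 'idjaifbbhhebh' character by character:
  pos 0: 'i' -> no
  pos 1: 'd' -> MATCH
  pos 2: 'j' -> MATCH
  pos 3: 'a' -> no
  pos 4: 'i' -> no
  pos 5: 'f' -> MATCH
  pos 6: 'b' -> no
  pos 7: 'b' -> no
  pos 8: 'h' -> no
  pos 9: 'h' -> no
  pos 10: 'e' -> MATCH
  pos 11: 'b' -> no
  pos 12: 'h' -> no
Total matches: 4

4


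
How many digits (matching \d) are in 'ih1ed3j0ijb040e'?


\d matches any digit 0-9.
Scanning 'ih1ed3j0ijb040e':
  pos 2: '1' -> DIGIT
  pos 5: '3' -> DIGIT
  pos 7: '0' -> DIGIT
  pos 11: '0' -> DIGIT
  pos 12: '4' -> DIGIT
  pos 13: '0' -> DIGIT
Digits found: ['1', '3', '0', '0', '4', '0']
Total: 6

6


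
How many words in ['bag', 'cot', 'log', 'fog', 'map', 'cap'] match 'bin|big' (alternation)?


Alternation 'bin|big' matches either 'bin' or 'big'.
Checking each word:
  'bag' -> no
  'cot' -> no
  'log' -> no
  'fog' -> no
  'map' -> no
  'cap' -> no
Matches: []
Count: 0

0


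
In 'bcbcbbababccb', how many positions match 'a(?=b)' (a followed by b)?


Lookahead 'a(?=b)' matches 'a' only when followed by 'b'.
String: 'bcbcbbababccb'
Checking each position where char is 'a':
  pos 6: 'a' -> MATCH (next='b')
  pos 8: 'a' -> MATCH (next='b')
Matching positions: [6, 8]
Count: 2

2


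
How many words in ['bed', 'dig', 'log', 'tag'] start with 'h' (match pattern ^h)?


Pattern ^h anchors to start of word. Check which words begin with 'h':
  'bed' -> no
  'dig' -> no
  'log' -> no
  'tag' -> no
Matching words: []
Count: 0

0


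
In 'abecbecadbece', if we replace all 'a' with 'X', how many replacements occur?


re.sub('a', 'X', text) replaces every occurrence of 'a' with 'X'.
Text: 'abecbecadbece'
Scanning for 'a':
  pos 0: 'a' -> replacement #1
  pos 7: 'a' -> replacement #2
Total replacements: 2

2


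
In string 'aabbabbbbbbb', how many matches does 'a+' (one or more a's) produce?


Pattern 'a+' matches one or more consecutive a's.
String: 'aabbabbbbbbb'
Scanning for runs of a:
  Match 1: 'aa' (length 2)
  Match 2: 'a' (length 1)
Total matches: 2

2


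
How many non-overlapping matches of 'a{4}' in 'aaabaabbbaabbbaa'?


Pattern 'a{4}' matches exactly 4 consecutive a's (greedy, non-overlapping).
String: 'aaabaabbbaabbbaa'
Scanning for runs of a's:
  Run at pos 0: 'aaa' (length 3) -> 0 match(es)
  Run at pos 4: 'aa' (length 2) -> 0 match(es)
  Run at pos 9: 'aa' (length 2) -> 0 match(es)
  Run at pos 14: 'aa' (length 2) -> 0 match(es)
Matches found: []
Total: 0

0


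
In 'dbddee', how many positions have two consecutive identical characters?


Looking for consecutive identical characters in 'dbddee':
  pos 0-1: 'd' vs 'b' -> different
  pos 1-2: 'b' vs 'd' -> different
  pos 2-3: 'd' vs 'd' -> MATCH ('dd')
  pos 3-4: 'd' vs 'e' -> different
  pos 4-5: 'e' vs 'e' -> MATCH ('ee')
Consecutive identical pairs: ['dd', 'ee']
Count: 2

2


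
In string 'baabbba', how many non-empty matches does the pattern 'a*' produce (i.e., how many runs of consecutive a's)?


Pattern 'a*' matches zero or more a's. We want non-empty runs of consecutive a's.
String: 'baabbba'
Walking through the string to find runs of a's:
  Run 1: positions 1-2 -> 'aa'
  Run 2: positions 6-6 -> 'a'
Non-empty runs found: ['aa', 'a']
Count: 2

2


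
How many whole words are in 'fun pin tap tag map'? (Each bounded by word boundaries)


Word boundaries (\b) mark the start/end of each word.
Text: 'fun pin tap tag map'
Splitting by whitespace:
  Word 1: 'fun'
  Word 2: 'pin'
  Word 3: 'tap'
  Word 4: 'tag'
  Word 5: 'map'
Total whole words: 5

5


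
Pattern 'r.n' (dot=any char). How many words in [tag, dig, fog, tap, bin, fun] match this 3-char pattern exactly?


Pattern 'r.n' means: starts with 'r', any single char, ends with 'n'.
Checking each word (must be exactly 3 chars):
  'tag' (len=3): no
  'dig' (len=3): no
  'fog' (len=3): no
  'tap' (len=3): no
  'bin' (len=3): no
  'fun' (len=3): no
Matching words: []
Total: 0

0


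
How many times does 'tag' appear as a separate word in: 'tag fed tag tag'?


Scanning each word for exact match 'tag':
  Word 1: 'tag' -> MATCH
  Word 2: 'fed' -> no
  Word 3: 'tag' -> MATCH
  Word 4: 'tag' -> MATCH
Total matches: 3

3


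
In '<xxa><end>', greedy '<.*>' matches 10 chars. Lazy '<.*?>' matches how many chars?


Greedy '<.*>' tries to match as MUCH as possible.
Lazy '<.*?>' tries to match as LITTLE as possible.

String: '<xxa><end>'
Greedy '<.*>' starts at first '<' and extends to the LAST '>': '<xxa><end>' (10 chars)
Lazy '<.*?>' starts at first '<' and stops at the FIRST '>': '<xxa>' (5 chars)

5


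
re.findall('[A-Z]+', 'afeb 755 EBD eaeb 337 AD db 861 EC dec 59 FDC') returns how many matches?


Pattern '[A-Z]+' finds one or more uppercase letters.
Text: 'afeb 755 EBD eaeb 337 AD db 861 EC dec 59 FDC'
Scanning for matches:
  Match 1: 'EBD'
  Match 2: 'AD'
  Match 3: 'EC'
  Match 4: 'FDC'
Total matches: 4

4


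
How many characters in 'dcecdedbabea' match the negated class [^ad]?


Negated class [^ad] matches any char NOT in {a, d}
Scanning 'dcecdedbabea':
  pos 0: 'd' -> no (excluded)
  pos 1: 'c' -> MATCH
  pos 2: 'e' -> MATCH
  pos 3: 'c' -> MATCH
  pos 4: 'd' -> no (excluded)
  pos 5: 'e' -> MATCH
  pos 6: 'd' -> no (excluded)
  pos 7: 'b' -> MATCH
  pos 8: 'a' -> no (excluded)
  pos 9: 'b' -> MATCH
  pos 10: 'e' -> MATCH
  pos 11: 'a' -> no (excluded)
Total matches: 7

7


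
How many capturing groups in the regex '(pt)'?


To count capturing groups, count each '(' that starts a group.
Pattern: '(pt)'
Walking through the pattern:
  Position 0: '(' -> group #1
Total capturing groups: 1

1


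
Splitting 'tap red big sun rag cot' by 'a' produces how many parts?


Splitting by 'a' breaks the string at each occurrence of the separator.
Text: 'tap red big sun rag cot'
Parts after split:
  Part 1: 't'
  Part 2: 'p red big sun r'
  Part 3: 'g cot'
Total parts: 3

3


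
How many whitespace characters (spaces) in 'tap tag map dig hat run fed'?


\s matches whitespace characters (spaces, tabs, etc.).
Text: 'tap tag map dig hat run fed'
This text has 7 words separated by spaces.
Number of spaces = number of words - 1 = 7 - 1 = 6

6


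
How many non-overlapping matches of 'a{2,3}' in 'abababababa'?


Pattern 'a{2,3}' matches between 2 and 3 consecutive a's (greedy).
String: 'abababababa'
Finding runs of a's and applying greedy matching:
  Run at pos 0: 'a' (length 1)
  Run at pos 2: 'a' (length 1)
  Run at pos 4: 'a' (length 1)
  Run at pos 6: 'a' (length 1)
  Run at pos 8: 'a' (length 1)
  Run at pos 10: 'a' (length 1)
Matches: []
Count: 0

0


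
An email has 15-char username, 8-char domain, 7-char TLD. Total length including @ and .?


An email address has format: username@domain.tld
Username length: 15
'@' character: 1
Domain length: 8
'.' character: 1
TLD length: 7
Total = 15 + 1 + 8 + 1 + 7 = 32

32


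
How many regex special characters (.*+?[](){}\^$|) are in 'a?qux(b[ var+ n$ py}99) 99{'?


Regex special characters are: . * + ? [ ] ( ) { } \ ^ $ |
Scanning 'a?qux(b[ var+ n$ py}99) 99{':
  pos 1: '?' -> SPECIAL
  pos 5: '(' -> SPECIAL
  pos 7: '[' -> SPECIAL
  pos 12: '+' -> SPECIAL
  pos 15: '$' -> SPECIAL
  pos 19: '}' -> SPECIAL
  pos 22: ')' -> SPECIAL
  pos 26: '{' -> SPECIAL
Special chars found: ['?', '(', '[', '+', '$', '}', ')', '{']
Total: 8

8


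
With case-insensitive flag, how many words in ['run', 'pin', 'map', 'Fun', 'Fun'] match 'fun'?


Case-insensitive matching: compare each word's lowercase form to 'fun'.
  'run' -> lower='run' -> no
  'pin' -> lower='pin' -> no
  'map' -> lower='map' -> no
  'Fun' -> lower='fun' -> MATCH
  'Fun' -> lower='fun' -> MATCH
Matches: ['Fun', 'Fun']
Count: 2

2


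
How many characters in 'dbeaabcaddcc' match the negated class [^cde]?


Negated class [^cde] matches any char NOT in {c, d, e}
Scanning 'dbeaabcaddcc':
  pos 0: 'd' -> no (excluded)
  pos 1: 'b' -> MATCH
  pos 2: 'e' -> no (excluded)
  pos 3: 'a' -> MATCH
  pos 4: 'a' -> MATCH
  pos 5: 'b' -> MATCH
  pos 6: 'c' -> no (excluded)
  pos 7: 'a' -> MATCH
  pos 8: 'd' -> no (excluded)
  pos 9: 'd' -> no (excluded)
  pos 10: 'c' -> no (excluded)
  pos 11: 'c' -> no (excluded)
Total matches: 5

5


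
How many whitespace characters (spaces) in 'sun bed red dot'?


\s matches whitespace characters (spaces, tabs, etc.).
Text: 'sun bed red dot'
This text has 4 words separated by spaces.
Number of spaces = number of words - 1 = 4 - 1 = 3

3


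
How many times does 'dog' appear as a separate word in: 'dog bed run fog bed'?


Scanning each word for exact match 'dog':
  Word 1: 'dog' -> MATCH
  Word 2: 'bed' -> no
  Word 3: 'run' -> no
  Word 4: 'fog' -> no
  Word 5: 'bed' -> no
Total matches: 1

1


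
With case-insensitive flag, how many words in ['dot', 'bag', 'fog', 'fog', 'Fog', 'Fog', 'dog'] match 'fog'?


Case-insensitive matching: compare each word's lowercase form to 'fog'.
  'dot' -> lower='dot' -> no
  'bag' -> lower='bag' -> no
  'fog' -> lower='fog' -> MATCH
  'fog' -> lower='fog' -> MATCH
  'Fog' -> lower='fog' -> MATCH
  'Fog' -> lower='fog' -> MATCH
  'dog' -> lower='dog' -> no
Matches: ['fog', 'fog', 'Fog', 'Fog']
Count: 4

4


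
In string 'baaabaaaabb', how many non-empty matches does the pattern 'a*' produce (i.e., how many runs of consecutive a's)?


Pattern 'a*' matches zero or more a's. We want non-empty runs of consecutive a's.
String: 'baaabaaaabb'
Walking through the string to find runs of a's:
  Run 1: positions 1-3 -> 'aaa'
  Run 2: positions 5-8 -> 'aaaa'
Non-empty runs found: ['aaa', 'aaaa']
Count: 2

2


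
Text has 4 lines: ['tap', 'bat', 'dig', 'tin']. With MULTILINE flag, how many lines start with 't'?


With MULTILINE flag, ^ matches the start of each line.
Lines: ['tap', 'bat', 'dig', 'tin']
Checking which lines start with 't':
  Line 1: 'tap' -> MATCH
  Line 2: 'bat' -> no
  Line 3: 'dig' -> no
  Line 4: 'tin' -> MATCH
Matching lines: ['tap', 'tin']
Count: 2

2


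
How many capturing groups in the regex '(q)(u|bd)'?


To count capturing groups, count each '(' that starts a group.
Pattern: '(q)(u|bd)'
Walking through the pattern:
  Position 0: '(' -> group #1
  Position 3: '(' -> group #2
Total capturing groups: 2

2


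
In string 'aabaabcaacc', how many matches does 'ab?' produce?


Pattern 'ab?' matches 'a' optionally followed by 'b'.
String: 'aabaabcaacc'
Scanning left to right for 'a' then checking next char:
  Match 1: 'a' (a not followed by b)
  Match 2: 'ab' (a followed by b)
  Match 3: 'a' (a not followed by b)
  Match 4: 'ab' (a followed by b)
  Match 5: 'a' (a not followed by b)
  Match 6: 'a' (a not followed by b)
Total matches: 6

6


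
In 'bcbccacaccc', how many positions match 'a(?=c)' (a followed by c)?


Lookahead 'a(?=c)' matches 'a' only when followed by 'c'.
String: 'bcbccacaccc'
Checking each position where char is 'a':
  pos 5: 'a' -> MATCH (next='c')
  pos 7: 'a' -> MATCH (next='c')
Matching positions: [5, 7]
Count: 2

2


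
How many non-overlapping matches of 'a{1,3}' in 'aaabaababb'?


Pattern 'a{1,3}' matches between 1 and 3 consecutive a's (greedy).
String: 'aaabaababb'
Finding runs of a's and applying greedy matching:
  Run at pos 0: 'aaa' (length 3)
  Run at pos 4: 'aa' (length 2)
  Run at pos 7: 'a' (length 1)
Matches: ['aaa', 'aa', 'a']
Count: 3

3


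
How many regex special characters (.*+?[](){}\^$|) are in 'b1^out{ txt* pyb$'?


Regex special characters are: . * + ? [ ] ( ) { } \ ^ $ |
Scanning 'b1^out{ txt* pyb$':
  pos 2: '^' -> SPECIAL
  pos 6: '{' -> SPECIAL
  pos 11: '*' -> SPECIAL
  pos 16: '$' -> SPECIAL
Special chars found: ['^', '{', '*', '$']
Total: 4

4


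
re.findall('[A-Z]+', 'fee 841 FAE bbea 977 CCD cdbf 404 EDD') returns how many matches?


Pattern '[A-Z]+' finds one or more uppercase letters.
Text: 'fee 841 FAE bbea 977 CCD cdbf 404 EDD'
Scanning for matches:
  Match 1: 'FAE'
  Match 2: 'CCD'
  Match 3: 'EDD'
Total matches: 3

3


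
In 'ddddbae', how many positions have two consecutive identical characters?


Looking for consecutive identical characters in 'ddddbae':
  pos 0-1: 'd' vs 'd' -> MATCH ('dd')
  pos 1-2: 'd' vs 'd' -> MATCH ('dd')
  pos 2-3: 'd' vs 'd' -> MATCH ('dd')
  pos 3-4: 'd' vs 'b' -> different
  pos 4-5: 'b' vs 'a' -> different
  pos 5-6: 'a' vs 'e' -> different
Consecutive identical pairs: ['dd', 'dd', 'dd']
Count: 3

3


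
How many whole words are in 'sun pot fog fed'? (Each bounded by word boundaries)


Word boundaries (\b) mark the start/end of each word.
Text: 'sun pot fog fed'
Splitting by whitespace:
  Word 1: 'sun'
  Word 2: 'pot'
  Word 3: 'fog'
  Word 4: 'fed'
Total whole words: 4

4


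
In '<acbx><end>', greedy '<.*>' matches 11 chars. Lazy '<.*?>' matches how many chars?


Greedy '<.*>' tries to match as MUCH as possible.
Lazy '<.*?>' tries to match as LITTLE as possible.

String: '<acbx><end>'
Greedy '<.*>' starts at first '<' and extends to the LAST '>': '<acbx><end>' (11 chars)
Lazy '<.*?>' starts at first '<' and stops at the FIRST '>': '<acbx>' (6 chars)

6


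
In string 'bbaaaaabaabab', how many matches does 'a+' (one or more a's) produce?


Pattern 'a+' matches one or more consecutive a's.
String: 'bbaaaaabaabab'
Scanning for runs of a:
  Match 1: 'aaaaa' (length 5)
  Match 2: 'aa' (length 2)
  Match 3: 'a' (length 1)
Total matches: 3

3


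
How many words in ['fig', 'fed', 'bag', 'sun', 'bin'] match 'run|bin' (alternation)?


Alternation 'run|bin' matches either 'run' or 'bin'.
Checking each word:
  'fig' -> no
  'fed' -> no
  'bag' -> no
  'sun' -> no
  'bin' -> MATCH
Matches: ['bin']
Count: 1

1


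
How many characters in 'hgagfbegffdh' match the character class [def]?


Character class [def] matches any of: {d, e, f}
Scanning string 'hgagfbegffdh' character by character:
  pos 0: 'h' -> no
  pos 1: 'g' -> no
  pos 2: 'a' -> no
  pos 3: 'g' -> no
  pos 4: 'f' -> MATCH
  pos 5: 'b' -> no
  pos 6: 'e' -> MATCH
  pos 7: 'g' -> no
  pos 8: 'f' -> MATCH
  pos 9: 'f' -> MATCH
  pos 10: 'd' -> MATCH
  pos 11: 'h' -> no
Total matches: 5

5


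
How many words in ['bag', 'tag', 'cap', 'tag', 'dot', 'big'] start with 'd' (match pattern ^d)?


Pattern ^d anchors to start of word. Check which words begin with 'd':
  'bag' -> no
  'tag' -> no
  'cap' -> no
  'tag' -> no
  'dot' -> MATCH (starts with 'd')
  'big' -> no
Matching words: ['dot']
Count: 1

1
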